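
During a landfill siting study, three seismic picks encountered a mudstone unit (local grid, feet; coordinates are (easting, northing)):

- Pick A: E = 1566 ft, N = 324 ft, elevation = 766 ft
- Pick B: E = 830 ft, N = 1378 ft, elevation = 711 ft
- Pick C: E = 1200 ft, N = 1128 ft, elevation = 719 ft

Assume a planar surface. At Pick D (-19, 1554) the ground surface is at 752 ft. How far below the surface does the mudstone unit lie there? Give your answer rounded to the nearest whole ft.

Two edge vectors: Pick A→Pick B = (-736, 1054, -55), Pick A→Pick C = (-366, 804, -47).
Normal n = (Pick A→Pick B) × (Pick A→Pick C) = (-5318, -14462, -205980).
So ∂z/∂E = −n_x/n_z = −0.02582 and ∂z/∂N = −n_y/n_z = −0.07021.
Intercept c from Pick A: 766 + 40.43 + 22.75 = 829.18.
At (-19, 1554): z_contact = 0.5 − 109.1 + 829.18 = 720.6 ft.
Depth below ground = 752 − 720.6 = 31 ft.

31 ft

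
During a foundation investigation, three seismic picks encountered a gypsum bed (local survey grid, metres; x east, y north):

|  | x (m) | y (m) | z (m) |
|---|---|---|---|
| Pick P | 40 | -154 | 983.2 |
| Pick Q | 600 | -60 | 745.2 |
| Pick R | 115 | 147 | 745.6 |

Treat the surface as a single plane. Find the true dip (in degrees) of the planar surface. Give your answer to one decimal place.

Let the plane be z = a·x + b·y + c.
Pick Q−Pick P: 560a + 94b = −238;  Pick R−Pick P: 75a + 301b = −237.6.
Solving gives a = −0.30527, b = −0.71331.
Gradient magnitude |∇z| = √(a² + b²) = √(0.09319 + 0.50880) = 0.77588.
True dip = arctan(0.77588) = 37.8°, dipping toward NNE (azimuth ≈ 023°).

37.8°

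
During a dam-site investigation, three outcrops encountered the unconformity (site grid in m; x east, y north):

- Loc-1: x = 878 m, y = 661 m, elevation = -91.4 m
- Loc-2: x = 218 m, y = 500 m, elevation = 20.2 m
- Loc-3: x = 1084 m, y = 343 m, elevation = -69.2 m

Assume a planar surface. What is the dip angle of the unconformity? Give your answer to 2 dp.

Let the plane be z = a·x + b·y + c.
Loc-2−Loc-1: −660a − 161b = 111.6;  Loc-3−Loc-1: 206a − 318b = 22.2.
Solving gives a = −0.13131, b = −0.15487.
Gradient magnitude |∇z| = √(a² + b²) = √(0.01724 + 0.02399) = 0.20305.
True dip = arctan(0.20305) = 11.48°, dipping toward NE (azimuth ≈ 040°).

11.48°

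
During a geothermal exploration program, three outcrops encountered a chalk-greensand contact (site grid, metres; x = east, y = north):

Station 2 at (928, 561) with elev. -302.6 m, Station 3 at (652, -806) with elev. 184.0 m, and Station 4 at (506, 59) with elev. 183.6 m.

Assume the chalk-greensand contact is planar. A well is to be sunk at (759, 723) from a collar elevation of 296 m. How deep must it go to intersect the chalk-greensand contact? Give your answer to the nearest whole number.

Two edge vectors: Station 2→Station 3 = (-276, -1367, 486.6), Station 2→Station 4 = (-422, -502, 486.2).
Normal n = (Station 2→Station 3) × (Station 2→Station 4) = (-420362.2, -71154, -438322).
So ∂z/∂x = −n_x/n_z = −0.95903 and ∂z/∂y = −n_y/n_z = −0.16233.
Intercept c from Station 2: -302.6 + 889.98 + 91.07 = 678.44.
At (759, 723): z_contact = −727.9 − 117.4 + 678.44 = -166.8 m.
Depth below ground = 296 − (-166.8) = 463 m.

463 m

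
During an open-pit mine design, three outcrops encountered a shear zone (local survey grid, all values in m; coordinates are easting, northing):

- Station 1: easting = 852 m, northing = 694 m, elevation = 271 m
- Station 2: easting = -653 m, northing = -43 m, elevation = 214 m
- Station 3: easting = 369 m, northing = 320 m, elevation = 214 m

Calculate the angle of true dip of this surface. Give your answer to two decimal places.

Two edge vectors: Station 1→Station 2 = (-1505, -737, -57), Station 1→Station 3 = (-483, -374, -57).
Normal n = (Station 1→Station 2) × (Station 1→Station 3) = (20691, -58254, 206899).
So ∂z/∂easting = −n_x/n_z = −0.10001 and ∂z/∂northing = −n_y/n_z = 0.28156.
Gradient magnitude |∇z| = √(a² + b²) = √(0.01000 + 0.07927) = 0.29879.
True dip = arctan(0.29879) = 16.64°, dipping toward SSE (azimuth ≈ 160°).

16.64°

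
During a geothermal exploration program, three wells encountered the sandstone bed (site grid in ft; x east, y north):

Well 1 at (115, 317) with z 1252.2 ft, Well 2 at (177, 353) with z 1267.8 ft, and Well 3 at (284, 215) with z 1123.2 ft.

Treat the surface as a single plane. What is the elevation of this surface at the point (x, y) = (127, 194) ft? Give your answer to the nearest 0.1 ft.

Two edge vectors: Well 1→Well 2 = (62, 36, 15.6), Well 1→Well 3 = (169, -102, -129).
Normal n = (Well 1→Well 2) × (Well 1→Well 3) = (-3052.8, 10634.4, -12408).
So ∂z/∂x = −n_x/n_z = −0.24603 and ∂z/∂y = −n_y/n_z = 0.85706.
Intercept c from Well 1: 1252.2 + 28.29 − 271.69 = 1008.81.
At (127, 194): z = −31.2 + 166.3 + 1008.81 = 1143.8 ft.

1143.8 ft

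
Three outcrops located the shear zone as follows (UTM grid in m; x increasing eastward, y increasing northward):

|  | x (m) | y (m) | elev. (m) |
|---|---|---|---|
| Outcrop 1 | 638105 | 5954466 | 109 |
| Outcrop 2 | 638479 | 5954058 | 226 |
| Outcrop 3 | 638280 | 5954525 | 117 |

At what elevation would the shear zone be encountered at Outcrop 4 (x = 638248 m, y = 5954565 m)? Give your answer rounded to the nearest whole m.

Let the plane be z = a·x + b·y + c.
Outcrop 2−Outcrop 1: 374a − 408b = 117;  Outcrop 3−Outcrop 1: 175a + 59b = 8.
Solving gives a = 0.10877752, b = −0.18705198.
Then c = 109 − a·638105 − b·5954466 = 1044492.15.
At (638248, 5954565): z = 69427.0 − 1113813.2 + 1044492.15 = 106.0 m.

106 m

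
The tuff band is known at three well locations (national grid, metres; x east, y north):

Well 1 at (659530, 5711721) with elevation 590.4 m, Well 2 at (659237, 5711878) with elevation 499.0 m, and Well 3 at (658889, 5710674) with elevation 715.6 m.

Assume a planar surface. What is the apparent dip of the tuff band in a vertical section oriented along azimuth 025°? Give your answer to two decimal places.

7.58°

Let the plane be z = a·x + b·y + c.
Well 2−Well 1: −293a + 157b = −91.4;  Well 3−Well 1: −641a − 1047b = 125.2.
Solving gives a = 0.18664, b = −0.23385.
Unit vector along 025° is (sin 25°, cos 25°) = (0.4226, 0.9063).
Slope in that direction = a·(0.4226) + b·(0.9063) = −0.13306.
Apparent dip = arctan|0.13306| = 7.58° (true dip is 16.7°, so apparent ≤ true as expected).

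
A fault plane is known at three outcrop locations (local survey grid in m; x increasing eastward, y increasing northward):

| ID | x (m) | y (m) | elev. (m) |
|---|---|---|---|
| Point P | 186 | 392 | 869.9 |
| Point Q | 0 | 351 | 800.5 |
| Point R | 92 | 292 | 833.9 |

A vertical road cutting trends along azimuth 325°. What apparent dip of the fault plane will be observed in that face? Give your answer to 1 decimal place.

Let the plane be z = a·x + b·y + c.
Point Q−Point P: −186a − 41b = −69.4;  Point R−Point P: −94a − 100b = −36.
Solving gives a = 0.37054, b = 0.01169.
Unit vector along 325° is (sin 325°, cos 325°) = (-0.5736, 0.8192).
Slope in that direction = a·(-0.5736) + b·(0.8192) = −0.20296.
Apparent dip = arctan|0.20296| = 11.5° (true dip is 20.3°, so apparent ≤ true as expected).

11.5°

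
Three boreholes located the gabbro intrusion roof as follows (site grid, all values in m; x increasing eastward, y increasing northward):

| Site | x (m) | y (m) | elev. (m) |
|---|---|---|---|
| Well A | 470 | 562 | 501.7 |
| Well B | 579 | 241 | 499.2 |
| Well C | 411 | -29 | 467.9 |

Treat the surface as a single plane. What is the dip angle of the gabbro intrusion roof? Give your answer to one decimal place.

6.9°

Let the plane be z = a·x + b·y + c.
Well B−Well A: 109a − 321b = −2.5;  Well C−Well A: −59a − 591b = −33.8.
Solving gives a = 0.11243, b = 0.04597.
Gradient magnitude |∇z| = √(a² + b²) = √(0.01264 + 0.00211) = 0.12147.
True dip = arctan(0.12147) = 6.9°, dipping toward WSW (azimuth ≈ 248°).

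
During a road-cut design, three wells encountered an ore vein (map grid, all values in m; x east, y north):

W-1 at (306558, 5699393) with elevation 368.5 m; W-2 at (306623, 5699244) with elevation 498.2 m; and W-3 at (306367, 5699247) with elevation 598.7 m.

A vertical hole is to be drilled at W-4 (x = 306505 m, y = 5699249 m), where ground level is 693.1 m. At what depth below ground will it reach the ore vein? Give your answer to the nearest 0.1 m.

152.4 m

Two edge vectors: W-1→W-2 = (65, -149, 129.7), W-1→W-3 = (-191, -146, 230.2).
Normal n = (W-1→W-2) × (W-1→W-3) = (-15363.6, -39735.7, -37949).
So ∂z/∂x = −n_x/n_z = −0.404848613 and ∂z/∂y = −n_y/n_z = −1.047081610.
Intercept c from W-1: 368.5 + 124109.58 + 5967729.60 = 6092207.68.
At (306505, 5699249): z_contact = −124088.12 − 5967578.82 + 6092207.68 = 540.74 m.
Depth below ground = 693.1 − 540.74 = 152.4 m.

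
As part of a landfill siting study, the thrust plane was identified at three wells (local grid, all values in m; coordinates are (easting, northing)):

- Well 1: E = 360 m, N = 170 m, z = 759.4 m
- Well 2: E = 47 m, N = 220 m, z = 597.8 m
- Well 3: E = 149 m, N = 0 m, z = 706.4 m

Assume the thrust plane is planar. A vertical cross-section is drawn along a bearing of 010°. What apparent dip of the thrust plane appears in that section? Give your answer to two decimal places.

Let the plane be z = a·E + b·N + c.
Well 2−Well 1: −313a + 50b = −161.6;  Well 3−Well 1: −211a − 170b = −53.
Solving gives a = 0.47243, b = −0.27460.
Unit vector along 010° is (sin 10°, cos 10°) = (0.1736, 0.9848).
Slope in that direction = a·(0.1736) + b·(0.9848) = −0.18839.
Apparent dip = arctan|0.18839| = 10.67° (true dip is 28.7°, so apparent ≤ true as expected).

10.67°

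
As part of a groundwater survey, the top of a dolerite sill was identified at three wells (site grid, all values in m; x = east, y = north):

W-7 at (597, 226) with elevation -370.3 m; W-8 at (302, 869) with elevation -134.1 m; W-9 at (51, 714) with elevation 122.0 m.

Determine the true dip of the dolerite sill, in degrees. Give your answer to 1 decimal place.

Two edge vectors: W-7→W-8 = (-295, 643, 236.2), W-7→W-9 = (-546, 488, 492.3).
Normal n = (W-7→W-8) × (W-7→W-9) = (201283.3, 16263.3, 207118).
So ∂z/∂x = −n_x/n_z = −0.97183 and ∂z/∂y = −n_y/n_z = −0.07852.
Gradient magnitude |∇z| = √(a² + b²) = √(0.94445 + 0.00617) = 0.97500.
True dip = arctan(0.97500) = 44.3°, dipping toward E (azimuth ≈ 085°).

44.3°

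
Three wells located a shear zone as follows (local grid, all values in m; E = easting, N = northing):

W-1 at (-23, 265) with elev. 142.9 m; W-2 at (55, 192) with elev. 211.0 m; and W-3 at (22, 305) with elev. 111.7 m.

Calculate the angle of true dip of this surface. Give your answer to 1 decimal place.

40.7°

Two edge vectors: W-1→W-2 = (78, -73, 68.1), W-1→W-3 = (45, 40, -31.2).
Normal n = (W-1→W-2) × (W-1→W-3) = (-446.4, 5498.1, 6405).
So ∂z/∂E = −n_x/n_z = 0.06970 and ∂z/∂N = −n_y/n_z = −0.85841.
Gradient magnitude |∇z| = √(a² + b²) = √(0.00486 + 0.73686) = 0.86123.
True dip = arctan(0.86123) = 40.7°, dipping toward N (azimuth ≈ 355°).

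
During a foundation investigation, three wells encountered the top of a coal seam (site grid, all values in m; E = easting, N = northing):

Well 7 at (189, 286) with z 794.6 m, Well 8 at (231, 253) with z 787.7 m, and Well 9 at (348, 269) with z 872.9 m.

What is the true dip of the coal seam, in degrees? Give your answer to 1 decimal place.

Two edge vectors: Well 7→Well 8 = (42, -33, -6.9), Well 7→Well 9 = (159, -17, 78.3).
Normal n = (Well 7→Well 8) × (Well 7→Well 9) = (-2701.2, -4385.7, 4533).
So ∂z/∂E = −n_x/n_z = 0.59590 and ∂z/∂N = −n_y/n_z = 0.96750.
Gradient magnitude |∇z| = √(a² + b²) = √(0.35509 + 0.93607) = 1.13629.
True dip = arctan(1.13629) = 48.7°, dipping toward SSW (azimuth ≈ 212°).

48.7°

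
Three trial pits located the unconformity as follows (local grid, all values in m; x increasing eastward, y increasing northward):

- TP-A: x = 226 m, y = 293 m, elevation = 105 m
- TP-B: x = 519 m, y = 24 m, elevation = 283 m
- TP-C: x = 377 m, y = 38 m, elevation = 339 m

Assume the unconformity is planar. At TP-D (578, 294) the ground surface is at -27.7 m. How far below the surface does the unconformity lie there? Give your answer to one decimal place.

49.8 m

Let the plane be z = a·x + b·y + c.
TP-B−TP-A: 293a − 269b = 178;  TP-C−TP-A: 151a − 255b = 234.
Solving gives a = −0.51490, b = −1.22255.
Then c = 105 − a·226 − b·293 = 579.57.
At (578, 294): z_contact = −297.61 − 359.43 + 579.57 = -77.47 m.
Depth below ground = -27.7 − (-77.47) = 49.8 m.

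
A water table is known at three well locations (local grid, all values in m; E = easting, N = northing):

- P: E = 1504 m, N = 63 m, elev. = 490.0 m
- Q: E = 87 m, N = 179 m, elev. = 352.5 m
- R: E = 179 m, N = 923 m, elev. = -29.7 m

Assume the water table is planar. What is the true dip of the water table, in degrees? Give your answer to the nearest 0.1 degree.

Let the plane be z = a·E + b·N + c.
Q−P: −1417a + 116b = −137.5;  R−P: −1325a + 860b = −519.7.
Solving gives a = 0.05443, b = −0.52044.
Gradient magnitude |∇z| = √(a² + b²) = √(0.00296 + 0.27086) = 0.52328.
True dip = arctan(0.52328) = 27.6°, dipping toward N (azimuth ≈ 354°).

27.6°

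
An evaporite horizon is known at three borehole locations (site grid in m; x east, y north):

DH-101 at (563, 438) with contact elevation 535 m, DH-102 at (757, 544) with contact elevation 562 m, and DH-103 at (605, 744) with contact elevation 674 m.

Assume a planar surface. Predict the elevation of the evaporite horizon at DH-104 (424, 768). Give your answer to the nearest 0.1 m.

706.6 m

Let the plane be z = a·x + b·y + c.
DH-102−DH-101: 194a + 106b = 27;  DH-103−DH-101: 42a + 306b = 139.
Solving gives a = −0.11786, b = 0.47043.
Then c = 535 − a·563 − b·438 = 395.31.
At (424, 768): z = −50.0 + 361.3 + 395.31 = 706.6 m.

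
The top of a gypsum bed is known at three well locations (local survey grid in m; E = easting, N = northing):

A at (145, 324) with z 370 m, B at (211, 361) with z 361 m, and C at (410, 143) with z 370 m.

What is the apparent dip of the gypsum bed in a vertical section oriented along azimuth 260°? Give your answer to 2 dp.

5.30°

Let the plane be z = a·E + b·N + c.
B−A: 66a + 37b = −9;  C−A: 265a − 181b = 0.
Solving gives a = −0.07489, b = −0.10965.
Unit vector along 260° is (sin 260°, cos 260°) = (-0.9848, -0.1736).
Slope in that direction = a·(-0.9848) + b·(-0.1736) = 0.09280.
Apparent dip = arctan|0.09280| = 5.30° (true dip is 7.6°, so apparent ≤ true as expected).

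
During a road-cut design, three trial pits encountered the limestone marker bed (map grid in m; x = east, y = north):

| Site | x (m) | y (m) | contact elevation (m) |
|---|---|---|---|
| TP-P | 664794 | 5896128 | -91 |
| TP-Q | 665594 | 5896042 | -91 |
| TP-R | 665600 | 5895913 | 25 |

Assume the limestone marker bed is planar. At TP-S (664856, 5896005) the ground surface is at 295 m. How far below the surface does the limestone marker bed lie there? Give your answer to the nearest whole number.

281 m

Two edge vectors: TP-P→TP-Q = (800, -86, 0), TP-P→TP-R = (806, -215, 116).
Normal n = (TP-P→TP-Q) × (TP-P→TP-R) = (-9976, -92800, -102684).
So ∂z/∂x = −n_x/n_z = −0.09715243 and ∂z/∂y = −n_y/n_z = −0.90374352.
Intercept c from TP-P: -91 + 64586.35 + 5328587.50 = 5393082.85.
At (664856, 5896005): z_contact = −64592.4 − 5328476.3 + 5393082.85 = 14.1 m.
Depth below ground = 295 − 14.1 = 281 m.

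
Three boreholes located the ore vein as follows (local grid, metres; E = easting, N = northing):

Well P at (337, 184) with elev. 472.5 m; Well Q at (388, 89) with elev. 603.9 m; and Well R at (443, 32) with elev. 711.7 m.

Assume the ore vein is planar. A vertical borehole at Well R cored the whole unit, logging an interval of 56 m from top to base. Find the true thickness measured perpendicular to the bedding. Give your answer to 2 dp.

Two edge vectors: Well P→Well Q = (51, -95, 131.4), Well P→Well R = (106, -152, 239.2).
Normal n = (Well P→Well Q) × (Well P→Well R) = (-2751.2, 1729.2, 2318).
So ∂z/∂E = −n_x/n_z = 1.18689 and ∂z/∂N = −n_y/n_z = −0.74599.
|∇z| = √(a²+b²) = 1.40185, so dip δ = arctan(1.40185) = 54.50°.
True thickness = vertical thickness × cos δ = 56 × cos 54.50° = 32.52 m.

32.52 m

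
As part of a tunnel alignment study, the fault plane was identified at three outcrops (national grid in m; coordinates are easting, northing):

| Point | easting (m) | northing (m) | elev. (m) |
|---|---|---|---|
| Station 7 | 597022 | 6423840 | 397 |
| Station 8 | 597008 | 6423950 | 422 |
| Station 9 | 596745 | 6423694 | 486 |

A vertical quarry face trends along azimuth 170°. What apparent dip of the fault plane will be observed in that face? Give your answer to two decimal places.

Two edge vectors: Station 7→Station 8 = (-14, 110, 25), Station 7→Station 9 = (-277, -146, 89).
Normal n = (Station 7→Station 8) × (Station 7→Station 9) = (13440, -5679, 32514).
So ∂z/∂easting = −n_x/n_z = −0.41336 and ∂z/∂northing = −n_y/n_z = 0.17466.
Unit vector along 170° is (sin 170°, cos 170°) = (0.1736, -0.9848).
Slope in that direction = a·(0.1736) + b·(-0.9848) = −0.24379.
Apparent dip = arctan|0.24379| = 13.70° (true dip is 24.2°, so apparent ≤ true as expected).

13.70°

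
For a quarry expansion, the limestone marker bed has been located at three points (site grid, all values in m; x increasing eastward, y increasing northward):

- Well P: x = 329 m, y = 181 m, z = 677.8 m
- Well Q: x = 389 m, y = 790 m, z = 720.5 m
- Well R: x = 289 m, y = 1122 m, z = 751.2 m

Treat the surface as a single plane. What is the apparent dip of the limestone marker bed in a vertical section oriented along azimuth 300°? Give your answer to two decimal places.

Let the plane be z = a·x + b·y + c.
Well Q−Well P: 60a + 609b = 42.7;  Well R−Well P: −40a + 941b = 73.4.
Solving gives a = −0.05593, b = 0.07562.
Unit vector along 300° is (sin 300°, cos 300°) = (-0.8660, 0.5000).
Slope in that direction = a·(-0.8660) + b·(0.5000) = 0.08625.
Apparent dip = arctan|0.08625| = 4.93° (true dip is 5.4°, so apparent ≤ true as expected).

4.93°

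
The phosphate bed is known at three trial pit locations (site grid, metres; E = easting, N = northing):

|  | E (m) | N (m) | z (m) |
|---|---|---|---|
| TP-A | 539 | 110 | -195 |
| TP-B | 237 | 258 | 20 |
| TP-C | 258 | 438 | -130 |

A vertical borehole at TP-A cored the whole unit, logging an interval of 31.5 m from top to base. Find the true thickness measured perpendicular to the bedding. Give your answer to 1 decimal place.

19.4 m

Two edge vectors: TP-A→TP-B = (-302, 148, 215), TP-A→TP-C = (-281, 328, 65).
Normal n = (TP-A→TP-B) × (TP-A→TP-C) = (-60900, -40785, -57468).
So ∂z/∂E = −n_x/n_z = −1.05972 and ∂z/∂N = −n_y/n_z = −0.70970.
|∇z| = √(a²+b²) = 1.27541, so dip δ = arctan(1.27541) = 51.90°.
True thickness = vertical thickness × cos δ = 31.5 × cos 51.90° = 19.4 m.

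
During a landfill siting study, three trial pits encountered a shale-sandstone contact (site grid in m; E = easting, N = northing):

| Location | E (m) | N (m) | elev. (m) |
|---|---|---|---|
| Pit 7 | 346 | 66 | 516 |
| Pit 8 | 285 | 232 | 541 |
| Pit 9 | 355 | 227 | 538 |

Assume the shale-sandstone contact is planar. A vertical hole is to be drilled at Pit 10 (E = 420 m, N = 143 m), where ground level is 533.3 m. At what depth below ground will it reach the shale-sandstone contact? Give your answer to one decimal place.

Let the plane be z = a·E + b·N + c.
Pit 8−Pit 7: −61a + 166b = 25;  Pit 9−Pit 7: 9a + 161b = 22.
Solving gives a = −0.03297, b = 0.13849.
Then c = 516 − a·346 − b·66 = 518.27.
At (420, 143): z_contact = −13.85 + 19.80 + 518.27 = 524.22 m.
Depth below ground = 533.3 − 524.22 = 9.1 m.

9.1 m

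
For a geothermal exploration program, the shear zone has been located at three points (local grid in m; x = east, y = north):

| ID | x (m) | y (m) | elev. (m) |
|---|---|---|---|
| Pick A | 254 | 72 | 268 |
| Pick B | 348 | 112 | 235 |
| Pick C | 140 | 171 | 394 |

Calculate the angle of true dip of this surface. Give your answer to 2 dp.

Two edge vectors: Pick A→Pick B = (94, 40, -33), Pick A→Pick C = (-114, 99, 126).
Normal n = (Pick A→Pick B) × (Pick A→Pick C) = (8307, -8082, 13866).
So ∂z/∂x = −n_x/n_z = −0.59909 and ∂z/∂y = −n_y/n_z = 0.58286.
Gradient magnitude |∇z| = √(a² + b²) = √(0.35891 + 0.33973) = 0.83585.
True dip = arctan(0.83585) = 39.89°, dipping toward SE (azimuth ≈ 134°).

39.89°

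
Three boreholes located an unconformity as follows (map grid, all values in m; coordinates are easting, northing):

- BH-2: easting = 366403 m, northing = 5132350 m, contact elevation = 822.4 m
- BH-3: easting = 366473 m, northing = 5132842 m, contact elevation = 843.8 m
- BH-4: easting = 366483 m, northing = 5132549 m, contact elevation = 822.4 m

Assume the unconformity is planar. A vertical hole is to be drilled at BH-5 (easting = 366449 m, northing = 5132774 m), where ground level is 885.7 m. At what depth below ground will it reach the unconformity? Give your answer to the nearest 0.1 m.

Two edge vectors: BH-2→BH-3 = (70, 492, 21.4), BH-2→BH-4 = (80, 199, 0).
Normal n = (BH-2→BH-3) × (BH-2→BH-4) = (-4258.6, 1712, -25430).
So ∂z/∂easting = −n_x/n_z = −0.167463626 and ∂z/∂northing = −n_y/n_z = 0.067322061.
Intercept c from BH-2: 822.4 + 61359.17 − 345520.38 = −283338.80.
At (366449, 5132774): z_contact = −61366.88 + 345548.92 − 283338.80 = 843.24 m.
Depth below ground = 885.7 − 843.24 = 42.5 m.

42.5 m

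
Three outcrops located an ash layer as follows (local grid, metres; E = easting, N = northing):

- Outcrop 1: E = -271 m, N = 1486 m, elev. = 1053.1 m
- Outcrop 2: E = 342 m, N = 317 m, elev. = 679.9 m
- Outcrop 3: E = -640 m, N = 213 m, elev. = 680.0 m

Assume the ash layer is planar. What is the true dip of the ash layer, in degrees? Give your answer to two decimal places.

Two edge vectors: Outcrop 1→Outcrop 2 = (613, -1169, -373.2), Outcrop 1→Outcrop 3 = (-369, -1273, -373.1).
Normal n = (Outcrop 1→Outcrop 2) × (Outcrop 1→Outcrop 3) = (-38929.7, 366421.1, -1211710).
So ∂z/∂E = −n_x/n_z = −0.03213 and ∂z/∂N = −n_y/n_z = 0.30240.
Gradient magnitude |∇z| = √(a² + b²) = √(0.00103 + 0.09145) = 0.30410.
True dip = arctan(0.30410) = 16.91°, dipping toward S (azimuth ≈ 174°).

16.91°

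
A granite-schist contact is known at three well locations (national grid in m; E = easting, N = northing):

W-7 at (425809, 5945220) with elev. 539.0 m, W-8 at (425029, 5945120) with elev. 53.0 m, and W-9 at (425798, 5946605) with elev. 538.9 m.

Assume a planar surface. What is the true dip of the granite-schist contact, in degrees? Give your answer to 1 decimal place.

31.9°

Two edge vectors: W-7→W-8 = (-780, -100, -486), W-7→W-9 = (-11, 1385, -0.1).
Normal n = (W-7→W-8) × (W-7→W-9) = (673120, 5268, -1081400).
So ∂z/∂E = −n_x/n_z = 0.62245 and ∂z/∂N = −n_y/n_z = 0.00487.
Gradient magnitude |∇z| = √(a² + b²) = √(0.38745 + 0.00002) = 0.62247.
True dip = arctan(0.62247) = 31.9°, dipping toward W (azimuth ≈ 270°).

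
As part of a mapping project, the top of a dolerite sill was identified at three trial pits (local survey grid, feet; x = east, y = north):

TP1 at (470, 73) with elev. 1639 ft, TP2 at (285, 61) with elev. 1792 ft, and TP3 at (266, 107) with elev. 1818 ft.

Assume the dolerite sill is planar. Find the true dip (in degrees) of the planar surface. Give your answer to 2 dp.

40.99°

Two edge vectors: TP1→TP2 = (-185, -12, 153), TP1→TP3 = (-204, 34, 179).
Normal n = (TP1→TP2) × (TP1→TP3) = (-7350, 1903, -8738).
So ∂z/∂x = −n_x/n_z = −0.84115 and ∂z/∂y = −n_y/n_z = 0.21778.
Gradient magnitude |∇z| = √(a² + b²) = √(0.70754 + 0.04743) = 0.86889.
True dip = arctan(0.86889) = 40.99°, dipping toward ESE (azimuth ≈ 105°).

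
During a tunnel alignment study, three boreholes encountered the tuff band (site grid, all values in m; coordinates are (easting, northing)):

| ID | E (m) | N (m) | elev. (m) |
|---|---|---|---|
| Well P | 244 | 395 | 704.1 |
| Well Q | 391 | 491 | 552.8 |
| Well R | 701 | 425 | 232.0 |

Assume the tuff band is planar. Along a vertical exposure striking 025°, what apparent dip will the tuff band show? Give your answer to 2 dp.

Two edge vectors: Well P→Well Q = (147, 96, -151.3), Well P→Well R = (457, 30, -472.1).
Normal n = (Well P→Well Q) × (Well P→Well R) = (-40782.6, 254.6, -39462).
So ∂z/∂E = −n_x/n_z = −1.03347 and ∂z/∂N = −n_y/n_z = 0.00645.
Unit vector along 025° is (sin 25°, cos 25°) = (0.4226, 0.9063).
Slope in that direction = a·(0.4226) + b·(0.9063) = −0.43091.
Apparent dip = arctan|0.43091| = 23.31° (true dip is 45.9°, so apparent ≤ true as expected).

23.31°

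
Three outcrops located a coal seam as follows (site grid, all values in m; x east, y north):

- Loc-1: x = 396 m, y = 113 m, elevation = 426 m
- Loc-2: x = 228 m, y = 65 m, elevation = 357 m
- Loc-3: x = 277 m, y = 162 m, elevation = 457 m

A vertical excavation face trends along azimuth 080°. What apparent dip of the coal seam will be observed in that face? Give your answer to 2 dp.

Let the plane be z = a·x + b·y + c.
Loc-2−Loc-1: −168a − 48b = −69;  Loc-3−Loc-1: −119a + 49b = 31.
Solving gives a = 0.13576, b = 0.96235.
Unit vector along 080° is (sin 80°, cos 80°) = (0.9848, 0.1736).
Slope in that direction = a·(0.9848) + b·(0.1736) = 0.30081.
Apparent dip = arctan|0.30081| = 16.74° (true dip is 44.2°, so apparent ≤ true as expected).

16.74°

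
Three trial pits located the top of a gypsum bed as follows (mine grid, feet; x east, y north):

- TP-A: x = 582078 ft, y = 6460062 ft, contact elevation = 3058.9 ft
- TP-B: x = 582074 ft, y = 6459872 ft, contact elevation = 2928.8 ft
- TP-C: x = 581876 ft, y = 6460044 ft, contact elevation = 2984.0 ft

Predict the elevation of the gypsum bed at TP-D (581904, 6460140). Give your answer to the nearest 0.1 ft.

3057.8 ft

Two edge vectors: TP-A→TP-B = (-4, -190, -130.1), TP-A→TP-C = (-202, -18, -74.9).
Normal n = (TP-A→TP-B) × (TP-A→TP-C) = (11889.2, 25980.6, -38308).
So ∂z/∂x = −n_x/n_z = 0.310358150 and ∂z/∂y = −n_y/n_z = 0.678202986.
Intercept c from TP-A: 3058.9 − 180652.65 − 4381233.34 = −4558827.09.
At (581904, 6460140): z = 180598.6 + 4381286.2 − 4558827.09 = 3057.8 ft.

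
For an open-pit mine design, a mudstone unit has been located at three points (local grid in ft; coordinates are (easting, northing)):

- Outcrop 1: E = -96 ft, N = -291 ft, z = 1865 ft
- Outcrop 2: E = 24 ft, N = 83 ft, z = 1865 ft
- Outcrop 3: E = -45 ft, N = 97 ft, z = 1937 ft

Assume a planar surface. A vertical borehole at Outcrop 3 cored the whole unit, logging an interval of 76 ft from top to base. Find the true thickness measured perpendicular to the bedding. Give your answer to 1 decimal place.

53.0 ft

Two edge vectors: Outcrop 1→Outcrop 2 = (120, 374, 0), Outcrop 1→Outcrop 3 = (51, 388, 72).
Normal n = (Outcrop 1→Outcrop 2) × (Outcrop 1→Outcrop 3) = (26928, -8640, 27486).
So ∂z/∂E = −n_x/n_z = −0.97970 and ∂z/∂N = −n_y/n_z = 0.31434.
|∇z| = √(a²+b²) = 1.02889, so dip δ = arctan(1.02889) = 45.82°.
True thickness = vertical thickness × cos δ = 76 × cos 45.82° = 53.0 ft.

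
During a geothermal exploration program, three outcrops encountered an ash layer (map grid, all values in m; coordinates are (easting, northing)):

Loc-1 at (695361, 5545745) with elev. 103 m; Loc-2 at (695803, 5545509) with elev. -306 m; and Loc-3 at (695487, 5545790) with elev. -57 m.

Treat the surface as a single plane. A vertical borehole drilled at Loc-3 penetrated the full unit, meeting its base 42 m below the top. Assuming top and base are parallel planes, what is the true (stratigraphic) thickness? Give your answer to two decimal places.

26.94 m

Two edge vectors: Loc-1→Loc-2 = (442, -236, -409), Loc-1→Loc-3 = (126, 45, -160).
Normal n = (Loc-1→Loc-2) × (Loc-1→Loc-3) = (56165, 19186, 49626).
So ∂z/∂E = −n_x/n_z = −1.13177 and ∂z/∂N = −n_y/n_z = −0.38661.
|∇z| = √(a²+b²) = 1.19598, so dip δ = arctan(1.19598) = 50.10°.
True thickness = vertical thickness × cos δ = 42 × cos 50.10° = 26.94 m.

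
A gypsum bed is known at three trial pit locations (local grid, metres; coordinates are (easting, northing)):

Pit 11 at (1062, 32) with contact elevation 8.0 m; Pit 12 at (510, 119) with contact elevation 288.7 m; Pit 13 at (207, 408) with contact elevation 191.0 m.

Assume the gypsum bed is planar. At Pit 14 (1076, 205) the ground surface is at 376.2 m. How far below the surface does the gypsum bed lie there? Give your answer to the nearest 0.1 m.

558.2 m

Let the plane be z = a·E + b·N + c.
Pit 12−Pit 11: −552a + 87b = 280.7;  Pit 13−Pit 11: −855a + 376b = 183.
Solving gives a = −0.673006, b = −1.043671.
Then c = 8 − a·1062 − b·32 = 756.13.
At (1076, 205): z_contact = −724.15 − 213.95 + 756.13 = -181.98 m.
Depth below ground = 376.2 − (-181.98) = 558.2 m.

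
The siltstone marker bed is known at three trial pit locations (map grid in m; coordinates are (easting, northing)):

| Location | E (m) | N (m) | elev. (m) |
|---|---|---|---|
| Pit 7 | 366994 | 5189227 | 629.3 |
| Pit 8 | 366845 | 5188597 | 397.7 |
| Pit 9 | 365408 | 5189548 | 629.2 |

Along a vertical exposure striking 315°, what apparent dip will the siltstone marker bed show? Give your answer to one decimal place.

11.2°

Let the plane be z = a·E + b·N + c.
Pit 8−Pit 7: −149a − 630b = −231.6;  Pit 9−Pit 7: −1586a + 321b = −0.1.
Solving gives a = 0.07107, b = 0.35081.
Unit vector along 315° is (sin 315°, cos 315°) = (-0.7071, 0.7071).
Slope in that direction = a·(-0.7071) + b·(0.7071) = 0.19781.
Apparent dip = arctan|0.19781| = 11.2° (true dip is 19.7°, so apparent ≤ true as expected).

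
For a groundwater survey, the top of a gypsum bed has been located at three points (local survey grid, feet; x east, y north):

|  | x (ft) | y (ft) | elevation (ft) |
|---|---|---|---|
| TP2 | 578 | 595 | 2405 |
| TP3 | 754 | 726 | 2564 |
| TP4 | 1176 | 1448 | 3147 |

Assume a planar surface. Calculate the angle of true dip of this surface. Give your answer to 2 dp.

36.08°

Let the plane be z = a·x + b·y + c.
TP3−TP2: 176a + 131b = 159;  TP4−TP2: 598a + 853b = 742.
Solving gives a = 0.53524, b = 0.49464.
Gradient magnitude |∇z| = √(a² + b²) = √(0.28648 + 0.24467) = 0.72880.
True dip = arctan(0.72880) = 36.08°, dipping toward SW (azimuth ≈ 227°).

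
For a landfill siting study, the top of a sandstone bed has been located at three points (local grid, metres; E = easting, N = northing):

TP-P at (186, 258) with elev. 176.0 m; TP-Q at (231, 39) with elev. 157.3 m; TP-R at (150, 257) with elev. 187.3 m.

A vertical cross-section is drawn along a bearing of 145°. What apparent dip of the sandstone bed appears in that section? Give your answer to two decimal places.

11.17°

Two edge vectors: TP-P→TP-Q = (45, -219, -18.7), TP-P→TP-R = (-36, -1, 11.3).
Normal n = (TP-P→TP-Q) × (TP-P→TP-R) = (-2493.4, 164.7, -7929).
So ∂z/∂E = −n_x/n_z = −0.31447 and ∂z/∂N = −n_y/n_z = 0.02077.
Unit vector along 145° is (sin 145°, cos 145°) = (0.5736, -0.8192).
Slope in that direction = a·(0.5736) + b·(-0.8192) = −0.19739.
Apparent dip = arctan|0.19739| = 11.17° (true dip is 17.5°, so apparent ≤ true as expected).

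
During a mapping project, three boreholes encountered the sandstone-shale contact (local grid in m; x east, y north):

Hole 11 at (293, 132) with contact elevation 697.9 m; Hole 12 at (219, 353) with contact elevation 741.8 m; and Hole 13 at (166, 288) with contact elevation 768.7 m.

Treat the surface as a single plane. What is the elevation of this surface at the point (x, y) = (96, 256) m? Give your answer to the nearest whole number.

Two edge vectors: Hole 11→Hole 12 = (-74, 221, 43.9), Hole 11→Hole 13 = (-127, 156, 70.8).
Normal n = (Hole 11→Hole 12) × (Hole 11→Hole 13) = (8798.4, -336.1, 16523).
So ∂z/∂x = −n_x/n_z = −0.53249 and ∂z/∂y = −n_y/n_z = 0.02034.
Intercept c from Hole 11: 697.9 + 156.02 − 2.69 = 851.24.
At (96, 256): z = −51.1 + 5.2 + 851.24 = 805.3 m.

805 m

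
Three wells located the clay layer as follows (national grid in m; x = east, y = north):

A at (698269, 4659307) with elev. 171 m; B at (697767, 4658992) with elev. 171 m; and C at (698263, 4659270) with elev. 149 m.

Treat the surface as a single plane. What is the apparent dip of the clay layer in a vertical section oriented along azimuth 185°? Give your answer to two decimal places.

31.93°

Let the plane be z = a·x + b·y + c.
B−A: −502a − 315b = 0;  C−A: −6a − 37b = −22.
Solving gives a = −0.41537, b = 0.66195.
Unit vector along 185° is (sin 185°, cos 185°) = (-0.0872, -0.9962).
Slope in that direction = a·(-0.0872) + b·(-0.9962) = −0.62323.
Apparent dip = arctan|0.62323| = 31.93° (true dip is 38.0°, so apparent ≤ true as expected).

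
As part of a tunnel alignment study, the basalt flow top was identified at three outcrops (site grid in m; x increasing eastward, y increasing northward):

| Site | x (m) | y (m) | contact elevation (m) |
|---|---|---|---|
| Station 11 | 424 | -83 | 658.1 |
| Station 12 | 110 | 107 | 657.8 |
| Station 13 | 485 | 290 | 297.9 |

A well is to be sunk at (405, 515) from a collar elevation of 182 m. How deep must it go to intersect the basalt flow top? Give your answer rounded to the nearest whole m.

Two edge vectors: Station 11→Station 12 = (-314, 190, -0.3), Station 11→Station 13 = (61, 373, -360.2).
Normal n = (Station 11→Station 12) × (Station 11→Station 13) = (-68326.1, -113121.1, -128712).
So ∂z/∂x = −n_x/n_z = −0.53084 and ∂z/∂y = −n_y/n_z = −0.87887.
Intercept c from Station 11: 658.1 + 225.08 − 72.95 = 810.23.
At (405, 515): z_contact = −215.0 − 452.6 + 810.23 = 142.6 m.
Depth below ground = 182 − 142.6 = 39 m.

39 m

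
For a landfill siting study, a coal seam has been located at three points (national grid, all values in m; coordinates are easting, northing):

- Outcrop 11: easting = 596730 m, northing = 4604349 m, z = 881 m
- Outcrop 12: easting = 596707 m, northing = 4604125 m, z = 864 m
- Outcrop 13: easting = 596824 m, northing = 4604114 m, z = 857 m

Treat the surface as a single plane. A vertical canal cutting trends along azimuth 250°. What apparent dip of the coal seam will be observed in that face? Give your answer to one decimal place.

Two edge vectors: Outcrop 11→Outcrop 12 = (-23, -224, -17), Outcrop 11→Outcrop 13 = (94, -235, -24).
Normal n = (Outcrop 11→Outcrop 12) × (Outcrop 11→Outcrop 13) = (1381, -2150, 26461).
So ∂z/∂easting = −n_x/n_z = −0.05219 and ∂z/∂northing = −n_y/n_z = 0.08125.
Unit vector along 250° is (sin 250°, cos 250°) = (-0.9397, -0.3420).
Slope in that direction = a·(-0.9397) + b·(-0.3420) = 0.02125.
Apparent dip = arctan|0.02125| = 1.2° (true dip is 5.5°, so apparent ≤ true as expected).

1.2°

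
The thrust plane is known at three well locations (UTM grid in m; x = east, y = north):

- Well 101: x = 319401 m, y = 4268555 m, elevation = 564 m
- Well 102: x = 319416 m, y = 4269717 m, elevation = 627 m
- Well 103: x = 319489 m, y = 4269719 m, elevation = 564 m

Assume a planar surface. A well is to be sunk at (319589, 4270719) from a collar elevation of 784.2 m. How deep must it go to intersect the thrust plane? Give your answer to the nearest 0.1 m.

241.3 m

Two edge vectors: Well 101→Well 102 = (15, 1162, 63), Well 101→Well 103 = (88, 1164, 0).
Normal n = (Well 101→Well 102) × (Well 101→Well 103) = (-73332, 5544, -84796).
So ∂z/∂x = −n_x/n_z = −0.864804944 and ∂z/∂y = −n_y/n_z = 0.065380442.
Intercept c from Well 101: 564 + 276219.56 − 279080.01 = −2296.45.
At (319589, 4270719): z_contact = −276382.15 + 279221.50 − 2296.45 = 542.90 m.
Depth below ground = 784.2 − 542.90 = 241.3 m.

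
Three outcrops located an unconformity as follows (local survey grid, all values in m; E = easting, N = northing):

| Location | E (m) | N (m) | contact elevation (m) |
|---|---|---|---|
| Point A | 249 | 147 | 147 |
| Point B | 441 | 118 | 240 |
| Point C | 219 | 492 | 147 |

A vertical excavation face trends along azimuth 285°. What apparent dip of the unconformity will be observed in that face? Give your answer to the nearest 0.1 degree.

24.8°

Two edge vectors: Point A→Point B = (192, -29, 93), Point A→Point C = (-30, 345, 0).
Normal n = (Point A→Point B) × (Point A→Point C) = (-32085, -2790, 65370).
So ∂z/∂E = −n_x/n_z = 0.49082 and ∂z/∂N = −n_y/n_z = 0.04268.
Unit vector along 285° is (sin 285°, cos 285°) = (-0.9659, 0.2588).
Slope in that direction = a·(-0.9659) + b·(0.2588) = −0.46305.
Apparent dip = arctan|0.46305| = 24.8° (true dip is 26.2°, so apparent ≤ true as expected).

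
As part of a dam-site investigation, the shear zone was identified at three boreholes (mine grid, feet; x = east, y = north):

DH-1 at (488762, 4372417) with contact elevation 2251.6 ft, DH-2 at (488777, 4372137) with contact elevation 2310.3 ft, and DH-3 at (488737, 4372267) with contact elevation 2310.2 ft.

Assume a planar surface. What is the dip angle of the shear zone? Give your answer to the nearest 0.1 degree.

40.7°

Let the plane be z = a·x + b·y + c.
DH-2−DH-1: 15a − 280b = 58.7;  DH-3−DH-1: −25a − 150b = 58.6.
Solving gives a = −0.82195, b = −0.25368.
Gradient magnitude |∇z| = √(a² + b²) = √(0.67560 + 0.06435) = 0.86020.
True dip = arctan(0.86020) = 40.7°, dipping toward ENE (azimuth ≈ 073°).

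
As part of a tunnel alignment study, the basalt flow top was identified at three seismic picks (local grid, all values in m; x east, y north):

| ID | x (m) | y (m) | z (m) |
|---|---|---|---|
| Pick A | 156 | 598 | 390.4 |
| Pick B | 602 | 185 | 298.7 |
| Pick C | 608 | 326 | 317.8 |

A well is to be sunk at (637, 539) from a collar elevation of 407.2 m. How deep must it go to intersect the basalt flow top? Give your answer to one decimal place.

62.1 m

Let the plane be z = a·x + b·y + c.
Pick B−Pick A: 446a − 413b = −91.7;  Pick C−Pick A: 452a − 272b = −72.6.
Solving gives a = −0.07713, b = 0.13874.
Then c = 390.4 − a·156 − b·598 = 319.46.
At (637, 539): z_contact = −49.13 + 74.78 + 319.46 = 345.12 m.
Depth below ground = 407.2 − 345.12 = 62.1 m.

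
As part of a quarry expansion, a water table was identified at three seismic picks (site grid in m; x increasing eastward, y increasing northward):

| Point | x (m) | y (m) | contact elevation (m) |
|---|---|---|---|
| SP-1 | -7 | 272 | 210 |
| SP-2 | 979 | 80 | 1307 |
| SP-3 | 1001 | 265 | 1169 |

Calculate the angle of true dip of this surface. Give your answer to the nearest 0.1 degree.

51.9°

Two edge vectors: SP-1→SP-2 = (986, -192, 1097), SP-1→SP-3 = (1008, -7, 959).
Normal n = (SP-1→SP-2) × (SP-1→SP-3) = (-176449, 160202, 186634).
So ∂z/∂x = −n_x/n_z = 0.94543 and ∂z/∂y = −n_y/n_z = −0.85838.
Gradient magnitude |∇z| = √(a² + b²) = √(0.89383 + 0.73681) = 1.27697.
True dip = arctan(1.27697) = 51.9°, dipping toward NW (azimuth ≈ 312°).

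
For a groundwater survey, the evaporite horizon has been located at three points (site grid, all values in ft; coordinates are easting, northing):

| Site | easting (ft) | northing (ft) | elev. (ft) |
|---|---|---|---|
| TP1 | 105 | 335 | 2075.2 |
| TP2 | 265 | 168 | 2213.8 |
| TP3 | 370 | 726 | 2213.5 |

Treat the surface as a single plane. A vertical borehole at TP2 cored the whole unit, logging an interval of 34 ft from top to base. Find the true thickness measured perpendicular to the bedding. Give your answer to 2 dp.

27.38 ft

Two edge vectors: TP1→TP2 = (160, -167, 138.6), TP1→TP3 = (265, 391, 138.3).
Normal n = (TP1→TP2) × (TP1→TP3) = (-77288.7, 14601, 106815).
So ∂z/∂easting = −n_x/n_z = 0.72358 and ∂z/∂northing = −n_y/n_z = −0.13669.
|∇z| = √(a²+b²) = 0.73637, so dip δ = arctan(0.73637) = 36.37°.
True thickness = vertical thickness × cos δ = 34 × cos 36.37° = 27.38 ft.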